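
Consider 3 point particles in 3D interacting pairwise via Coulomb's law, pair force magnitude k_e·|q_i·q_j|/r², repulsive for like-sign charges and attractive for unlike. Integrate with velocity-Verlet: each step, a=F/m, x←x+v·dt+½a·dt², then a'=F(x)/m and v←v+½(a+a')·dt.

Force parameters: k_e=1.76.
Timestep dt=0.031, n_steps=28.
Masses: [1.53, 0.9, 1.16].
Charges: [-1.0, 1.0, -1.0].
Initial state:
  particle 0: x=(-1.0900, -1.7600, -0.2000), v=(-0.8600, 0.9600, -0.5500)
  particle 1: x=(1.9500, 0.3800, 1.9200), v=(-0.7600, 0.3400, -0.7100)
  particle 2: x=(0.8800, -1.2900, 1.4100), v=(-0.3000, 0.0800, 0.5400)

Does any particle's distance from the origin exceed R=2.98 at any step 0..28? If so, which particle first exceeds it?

step 0: x0=(-1.0900, -1.7600, -0.2000) x1=(1.9500, 0.3800, 1.9200) x2=(0.8800, -1.2900, 1.4100)
step 1: x0=(-1.1167, -1.7302, -0.2171) x1=(1.9263, 0.3903, 1.8979) x2=(0.8709, -1.2874, 1.4269)
step 2: x0=(-1.1435, -1.7005, -0.2342) x1=(1.9023, 0.4002, 1.8757) x2=(0.8621, -1.2844, 1.4439)
step 3: x0=(-1.1703, -1.6707, -0.2515) x1=(1.8779, 0.4097, 1.8533) x2=(0.8536, -1.2811, 1.4612)
step 4: x0=(-1.1973, -1.6409, -0.2688) x1=(1.8533, 0.4188, 1.8307) x2=(0.8455, -1.2775, 1.4787)
step 5: x0=(-1.2243, -1.6111, -0.2861) x1=(1.8283, 0.4273, 1.8081) x2=(0.8378, -1.2735, 1.4963)
step 6: x0=(-1.2513, -1.5814, -0.3036) x1=(1.8031, 0.4355, 1.7853) x2=(0.8303, -1.2692, 1.5142)
step 7: x0=(-1.2785, -1.5515, -0.3210) x1=(1.7775, 0.4432, 1.7623) x2=(0.8232, -1.2646, 1.5322)
step 8: x0=(-1.3056, -1.5217, -0.3386) x1=(1.7516, 0.4504, 1.7393) x2=(0.8164, -1.2596, 1.5504)
step 9: x0=(-1.3329, -1.4919, -0.3562) x1=(1.7254, 0.4571, 1.7162) x2=(0.8099, -1.2543, 1.5687)
step 10: x0=(-1.3602, -1.4620, -0.3739) x1=(1.6989, 0.4633, 1.6930) x2=(0.8037, -1.2486, 1.5872)
step 11: x0=(-1.3875, -1.4321, -0.3916) x1=(1.6721, 0.4691, 1.6697) x2=(0.7978, -1.2425, 1.6058)
step 12: x0=(-1.4149, -1.4022, -0.4094) x1=(1.6450, 0.4743, 1.6463) x2=(0.7923, -1.2361, 1.6246)
step 13: x0=(-1.4423, -1.3723, -0.4272) x1=(1.6175, 0.4790, 1.6229) x2=(0.7870, -1.2294, 1.6434)
step 14: x0=(-1.4698, -1.3423, -0.4451) x1=(1.5898, 0.4832, 1.5994) x2=(0.7820, -1.2222, 1.6624)
step 15: x0=(-1.4973, -1.3124, -0.4630) x1=(1.5617, 0.4869, 1.5759) x2=(0.7773, -1.2147, 1.6815)
step 16: x0=(-1.5248, -1.2824, -0.4809) x1=(1.5333, 0.4901, 1.5523) x2=(0.7729, -1.2068, 1.7006)
step 17: x0=(-1.5524, -1.2523, -0.4989) x1=(1.5047, 0.4927, 1.5288) x2=(0.7688, -1.1986, 1.7198)
step 18: x0=(-1.5800, -1.2223, -0.5170) x1=(1.4757, 0.4948, 1.5052) x2=(0.7649, -1.1899, 1.7390)
step 19: x0=(-1.6076, -1.1922, -0.5351) x1=(1.4464, 0.4963, 1.4817) x2=(0.7613, -1.1808, 1.7583)
step 20: x0=(-1.6352, -1.1621, -0.5532) x1=(1.4168, 0.4972, 1.4582) x2=(0.7579, -1.1714, 1.7777)
step 21: x0=(-1.6629, -1.1320, -0.5713) x1=(1.3870, 0.4976, 1.4347) x2=(0.7548, -1.1615, 1.7970)
step 22: x0=(-1.6905, -1.1018, -0.5895) x1=(1.3568, 0.4974, 1.4113) x2=(0.7520, -1.1512, 1.8163)
step 23: x0=(-1.7182, -1.0716, -0.6078) x1=(1.3264, 0.4967, 1.3879) x2=(0.7494, -1.1406, 1.8357)
step 24: x0=(-1.7459, -1.0414, -0.6260) x1=(1.2956, 0.4953, 1.3647) x2=(0.7470, -1.1295, 1.8549)
step 25: x0=(-1.7736, -1.0111, -0.6443) x1=(1.2646, 0.4934, 1.3415) x2=(0.7449, -1.1180, 1.8742)
step 26: x0=(-1.8013, -0.9808, -0.6626) x1=(1.2334, 0.4909, 1.3185) x2=(0.7429, -1.1061, 1.8934)
step 27: x0=(-1.8291, -0.9505, -0.6809) x1=(1.2018, 0.4878, 1.2955) x2=(0.7412, -1.0937, 1.9125)
step 28: x0=(-1.8568, -0.9202, -0.6993) x1=(1.1701, 0.4841, 1.2728) x2=(0.7397, -1.0810, 1.9315)

no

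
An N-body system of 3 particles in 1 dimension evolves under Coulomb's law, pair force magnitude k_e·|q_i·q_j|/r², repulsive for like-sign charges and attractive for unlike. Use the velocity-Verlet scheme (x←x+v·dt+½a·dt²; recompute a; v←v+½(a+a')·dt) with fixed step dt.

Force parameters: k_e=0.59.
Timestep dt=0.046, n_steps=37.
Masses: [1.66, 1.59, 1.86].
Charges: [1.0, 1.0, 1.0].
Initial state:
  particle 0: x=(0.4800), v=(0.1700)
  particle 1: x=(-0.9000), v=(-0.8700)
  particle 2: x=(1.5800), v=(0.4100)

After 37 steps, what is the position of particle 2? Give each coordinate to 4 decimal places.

(2.6004)

step 0: x0=(0.4800) x1=(-0.9000) x2=(1.5800)
step 1: x0=(0.4877) x1=(-0.9403) x2=(1.5992)
step 2: x0=(0.4952) x1=(-0.9811) x2=(1.6190)
step 3: x0=(0.5024) x1=(-1.0224) x2=(1.6395)
step 4: x0=(0.5093) x1=(-1.0641) x2=(1.6606)
step 5: x0=(0.5160) x1=(-1.1062) x2=(1.6823)
step 6: x0=(0.5225) x1=(-1.1488) x2=(1.7045)
step 7: x0=(0.5286) x1=(-1.1917) x2=(1.7273)
step 8: x0=(0.5345) x1=(-1.2350) x2=(1.7507)
step 9: x0=(0.5401) x1=(-1.2786) x2=(1.7746)
step 10: x0=(0.5455) x1=(-1.3225) x2=(1.7990)
step 11: x0=(0.5506) x1=(-1.3668) x2=(1.8239)
step 12: x0=(0.5554) x1=(-1.4113) x2=(1.8493)
step 13: x0=(0.5600) x1=(-1.4561) x2=(1.8752)
step 14: x0=(0.5643) x1=(-1.5012) x2=(1.9015)
step 15: x0=(0.5684) x1=(-1.5465) x2=(1.9282)
step 16: x0=(0.5723) x1=(-1.5921) x2=(1.9554)
step 17: x0=(0.5759) x1=(-1.6379) x2=(1.9829)
step 18: x0=(0.5792) x1=(-1.6839) x2=(2.0109)
step 19: x0=(0.5824) x1=(-1.7301) x2=(2.0392)
step 20: x0=(0.5854) x1=(-1.7766) x2=(2.0679)
step 21: x0=(0.5881) x1=(-1.8232) x2=(2.0969)
step 22: x0=(0.5907) x1=(-1.8700) x2=(2.1263)
step 23: x0=(0.5930) x1=(-1.9170) x2=(2.1560)
step 24: x0=(0.5952) x1=(-1.9642) x2=(2.1860)
step 25: x0=(0.5971) x1=(-2.0115) x2=(2.2163)
step 26: x0=(0.5989) x1=(-2.0590) x2=(2.2469)
step 27: x0=(0.6006) x1=(-2.1066) x2=(2.2778)
step 28: x0=(0.6020) x1=(-2.1544) x2=(2.3090)
step 29: x0=(0.6033) x1=(-2.2023) x2=(2.3404)
step 30: x0=(0.6045) x1=(-2.2504) x2=(2.3721)
step 31: x0=(0.6055) x1=(-2.2986) x2=(2.4041)
step 32: x0=(0.6064) x1=(-2.3469) x2=(2.4362)
step 33: x0=(0.6071) x1=(-2.3954) x2=(2.4686)
step 34: x0=(0.6077) x1=(-2.4440) x2=(2.5013)
step 35: x0=(0.6081) x1=(-2.4927) x2=(2.5341)
step 36: x0=(0.6085) x1=(-2.5415) x2=(2.5672)
step 37: x0=(0.6087) x1=(-2.5904) x2=(2.6004)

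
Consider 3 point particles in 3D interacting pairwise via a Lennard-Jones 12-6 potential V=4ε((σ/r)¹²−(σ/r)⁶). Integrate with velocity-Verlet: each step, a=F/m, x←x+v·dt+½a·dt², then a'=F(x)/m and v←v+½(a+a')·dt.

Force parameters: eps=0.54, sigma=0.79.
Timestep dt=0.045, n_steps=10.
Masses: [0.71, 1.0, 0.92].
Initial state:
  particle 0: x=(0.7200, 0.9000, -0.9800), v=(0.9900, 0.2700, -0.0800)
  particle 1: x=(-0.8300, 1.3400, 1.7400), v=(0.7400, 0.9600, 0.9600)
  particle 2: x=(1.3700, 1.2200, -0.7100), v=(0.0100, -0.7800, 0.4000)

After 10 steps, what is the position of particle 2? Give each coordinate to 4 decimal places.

(1.8413, 1.0934, -0.3275)

step 0: x0=(0.7200, 0.9000, -0.9800) x1=(-0.8300, 1.3400, 1.7400) x2=(1.3700, 1.2200, -0.7100)
step 1: x0=(0.7354, 0.8978, -0.9957) x1=(-0.7967, 1.3832, 1.7832) x2=(1.3930, 1.1960, -0.6826)
step 2: x0=(0.7087, 0.8765, -1.0314) x1=(-0.7634, 1.4264, 1.8264) x2=(1.4484, 1.1867, -0.6399)
step 3: x0=(0.6827, 0.8555, -1.0668) x1=(-0.7301, 1.4696, 1.8696) x2=(1.5033, 1.1772, -0.5973)
step 4: x0=(0.6605, 0.8360, -1.1000) x1=(-0.6968, 1.5128, 1.9128) x2=(1.5552, 1.1665, -0.5565)
step 5: x0=(0.6410, 0.8175, -1.1316) x1=(-0.6635, 1.5560, 1.9560) x2=(1.6051, 1.1550, -0.5169)
step 6: x0=(0.6233, 0.7996, -1.1620) x1=(-0.6302, 1.5992, 1.9992) x2=(1.6535, 1.1431, -0.4782)
step 7: x0=(0.6068, 0.7821, -1.1916) x1=(-0.5969, 1.6424, 2.0423) x2=(1.7012, 1.1309, -0.4401)
step 8: x0=(0.5909, 0.7649, -1.2208) x1=(-0.5635, 1.6856, 2.0855) x2=(1.7482, 1.1185, -0.4023)
step 9: x0=(0.5755, 0.7477, -1.2496) x1=(-0.5302, 1.7288, 2.1287) x2=(1.7949, 1.1060, -0.3648)
step 10: x0=(0.5605, 0.7307, -1.2782) x1=(-0.4969, 1.7720, 2.1719) x2=(1.8413, 1.0934, -0.3275)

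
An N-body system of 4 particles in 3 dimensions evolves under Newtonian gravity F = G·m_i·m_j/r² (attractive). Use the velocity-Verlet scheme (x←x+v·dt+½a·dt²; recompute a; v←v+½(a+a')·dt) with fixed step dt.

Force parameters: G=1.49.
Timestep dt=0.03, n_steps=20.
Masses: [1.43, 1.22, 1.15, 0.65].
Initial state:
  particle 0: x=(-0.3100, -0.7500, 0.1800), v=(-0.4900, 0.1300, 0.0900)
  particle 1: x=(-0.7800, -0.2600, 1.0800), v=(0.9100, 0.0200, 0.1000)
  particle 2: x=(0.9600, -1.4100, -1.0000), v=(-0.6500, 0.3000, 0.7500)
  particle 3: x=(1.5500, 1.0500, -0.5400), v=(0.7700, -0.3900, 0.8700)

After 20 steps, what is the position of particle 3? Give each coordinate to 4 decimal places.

step 0: x0=(-0.3100, -0.7500, 0.1800) x1=(-0.7800, -0.2600, 1.0800) x2=(0.9600, -1.4100, -1.0000) x3=(1.5500, 1.0500, -0.5400)
step 1: x0=(-0.3248, -0.7459, 0.1831) x1=(-0.7523, -0.2597, 1.0823) x2=(0.9403, -1.4008, -0.9772) x3=(1.5729, 1.0381, -0.5138)
step 2: x0=(-0.3397, -0.7412, 0.1869) x1=(-0.7238, -0.2602, 1.0832) x2=(0.9201, -1.3912, -0.9540) x3=(1.5955, 1.0257, -0.4876)
step 3: x0=(-0.3546, -0.7361, 0.1915) x1=(-0.6946, -0.2614, 1.0825) x2=(0.8994, -1.3812, -0.9302) x3=(1.6176, 1.0128, -0.4612)
step 4: x0=(-0.3696, -0.7303, 0.1970) x1=(-0.6646, -0.2634, 1.0803) x2=(0.8782, -1.3707, -0.9058) x3=(1.6394, 0.9995, -0.4347)
step 5: x0=(-0.3847, -0.7240, 0.2035) x1=(-0.6340, -0.2663, 1.0763) x2=(0.8565, -1.3599, -0.8809) x3=(1.6608, 0.9857, -0.4081)
step 6: x0=(-0.3996, -0.7172, 0.2110) x1=(-0.6027, -0.2700, 1.0706) x2=(0.8343, -1.3486, -0.8554) x3=(1.6818, 0.9714, -0.3814)
step 7: x0=(-0.4145, -0.7096, 0.2196) x1=(-0.5708, -0.2747, 1.0629) x2=(0.8116, -1.3368, -0.8294) x3=(1.7023, 0.9567, -0.3546)
step 8: x0=(-0.4292, -0.7014, 0.2294) x1=(-0.5384, -0.2803, 1.0532) x2=(0.7884, -1.3246, -0.8027) x3=(1.7225, 0.9415, -0.3277)
step 9: x0=(-0.4437, -0.6924, 0.2406) x1=(-0.5055, -0.2870, 1.0414) x2=(0.7646, -1.3119, -0.7755) x3=(1.7422, 0.9259, -0.3008)
step 10: x0=(-0.4578, -0.6827, 0.2532) x1=(-0.4723, -0.2949, 1.0271) x2=(0.7402, -1.2987, -0.7476) x3=(1.7614, 0.9098, -0.2737)
step 11: x0=(-0.4715, -0.6721, 0.2674) x1=(-0.4387, -0.3039, 1.0104) x2=(0.7153, -1.2850, -0.7190) x3=(1.7802, 0.8933, -0.2465)
step 12: x0=(-0.4846, -0.6606, 0.2834) x1=(-0.4051, -0.3143, 0.9909) x2=(0.6897, -1.2708, -0.6898) x3=(1.7985, 0.8763, -0.2193)
step 13: x0=(-0.4969, -0.6482, 0.3014) x1=(-0.3715, -0.3261, 0.9683) x2=(0.6636, -1.2561, -0.6599) x3=(1.8164, 0.8588, -0.1919)
step 14: x0=(-0.5083, -0.6346, 0.3216) x1=(-0.3382, -0.3395, 0.9425) x2=(0.6368, -1.2408, -0.6293) x3=(1.8337, 0.8410, -0.1645)
step 15: x0=(-0.5183, -0.6199, 0.3442) x1=(-0.3056, -0.3545, 0.9129) x2=(0.6094, -1.2250, -0.5979) x3=(1.8505, 0.8227, -0.1370)
step 16: x0=(-0.5266, -0.6038, 0.3697) x1=(-0.2740, -0.3714, 0.8793) x2=(0.5814, -1.2085, -0.5657) x3=(1.8668, 0.8039, -0.1094)
step 17: x0=(-0.5326, -0.5863, 0.3984) x1=(-0.2443, -0.3904, 0.8410) x2=(0.5526, -1.1915, -0.5326) x3=(1.8826, 0.7847, -0.0817)
step 18: x0=(-0.5355, -0.5671, 0.4307) x1=(-0.2174, -0.4117, 0.7976) x2=(0.5232, -1.1737, -0.4987) x3=(1.8979, 0.7651, -0.0539)
step 19: x0=(-0.5338, -0.5463, 0.4672) x1=(-0.1947, -0.4353, 0.7484) x2=(0.4930, -1.1553, -0.4637) x3=(1.9125, 0.7450, -0.0261)
step 20: x0=(-0.5257, -0.5238, 0.5081) x1=(-0.1785, -0.4615, 0.6929) x2=(0.4620, -1.1361, -0.4277) x3=(1.9266, 0.7245, 0.0018)

(1.9266, 0.7245, 0.0018)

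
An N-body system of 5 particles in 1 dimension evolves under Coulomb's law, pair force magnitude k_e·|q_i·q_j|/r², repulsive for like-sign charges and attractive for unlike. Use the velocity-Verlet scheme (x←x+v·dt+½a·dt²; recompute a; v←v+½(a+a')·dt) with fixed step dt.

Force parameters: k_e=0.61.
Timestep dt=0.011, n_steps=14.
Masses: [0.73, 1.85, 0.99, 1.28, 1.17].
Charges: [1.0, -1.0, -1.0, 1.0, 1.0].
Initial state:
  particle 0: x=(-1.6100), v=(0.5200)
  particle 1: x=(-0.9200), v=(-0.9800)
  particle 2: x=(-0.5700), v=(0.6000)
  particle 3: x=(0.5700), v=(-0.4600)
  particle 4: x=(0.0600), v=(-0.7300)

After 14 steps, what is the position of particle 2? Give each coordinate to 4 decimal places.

(-0.4121)

step 0: x0=(-1.6100) x1=(-0.9200) x2=(-0.5700) x3=(0.5700) x4=(0.0600)
step 1: x0=(-1.6042) x1=(-0.9310) x2=(-0.5630) x3=(0.5650) x4=(0.0517)
step 2: x0=(-1.5981) x1=(-0.9422) x2=(-0.5553) x3=(0.5602) x4=(0.0430)
step 3: x0=(-1.5917) x1=(-0.9538) x2=(-0.5468) x3=(0.5555) x4=(0.0339)
step 4: x0=(-1.5850) x1=(-0.9657) x2=(-0.5378) x3=(0.5510) x4=(0.0243)
step 5: x0=(-1.5781) x1=(-0.9778) x2=(-0.5280) x3=(0.5467) x4=(0.0142)
step 6: x0=(-1.5708) x1=(-0.9902) x2=(-0.5177) x3=(0.5424) x4=(0.0036)
step 7: x0=(-1.5632) x1=(-1.0028) x2=(-0.5067) x3=(0.5384) x4=(-0.0074)
step 8: x0=(-1.5553) x1=(-1.0156) x2=(-0.4952) x3=(0.5344) x4=(-0.0190)
step 9: x0=(-1.5470) x1=(-1.0287) x2=(-0.4830) x3=(0.5306) x4=(-0.0310)
step 10: x0=(-1.5383) x1=(-1.0420) x2=(-0.4702) x3=(0.5268) x4=(-0.0436)
step 11: x0=(-1.5292) x1=(-1.0555) x2=(-0.4568) x3=(0.5232) x4=(-0.0568)
step 12: x0=(-1.5196) x1=(-1.0693) x2=(-0.4426) x3=(0.5197) x4=(-0.0706)
step 13: x0=(-1.5095) x1=(-1.0833) x2=(-0.4278) x3=(0.5163) x4=(-0.0851)
step 14: x0=(-1.4988) x1=(-1.0975) x2=(-0.4121) x3=(0.5130) x4=(-0.1003)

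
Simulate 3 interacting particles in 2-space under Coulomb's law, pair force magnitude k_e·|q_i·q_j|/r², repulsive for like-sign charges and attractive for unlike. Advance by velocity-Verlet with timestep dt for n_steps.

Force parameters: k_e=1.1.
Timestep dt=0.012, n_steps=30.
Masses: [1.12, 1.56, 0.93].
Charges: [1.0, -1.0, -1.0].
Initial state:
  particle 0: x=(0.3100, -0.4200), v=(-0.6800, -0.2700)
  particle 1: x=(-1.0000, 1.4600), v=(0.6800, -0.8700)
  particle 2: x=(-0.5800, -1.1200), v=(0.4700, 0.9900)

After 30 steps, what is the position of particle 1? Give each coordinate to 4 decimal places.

(-0.7513, 1.1463)

step 0: x0=(0.3100, -0.4200) x1=(-1.0000, 1.4600) x2=(-0.5800, -1.1200)
step 1: x0=(0.3018, -0.4233) x1=(-0.9918, 1.4496) x2=(-0.5743, -1.1081)
step 2: x0=(0.2935, -0.4266) x1=(-0.9837, 1.4391) x2=(-0.5685, -1.0961)
step 3: x0=(0.2850, -0.4299) x1=(-0.9755, 1.4287) x2=(-0.5626, -1.0841)
step 4: x0=(0.2765, -0.4333) x1=(-0.9673, 1.4182) x2=(-0.5565, -1.0720)
step 5: x0=(0.2678, -0.4368) x1=(-0.9591, 1.4078) x2=(-0.5504, -1.0598)
step 6: x0=(0.2591, -0.4403) x1=(-0.9509, 1.3973) x2=(-0.5441, -1.0476)
step 7: x0=(0.2502, -0.4439) x1=(-0.9427, 1.3869) x2=(-0.5376, -1.0353)
step 8: x0=(0.2411, -0.4476) x1=(-0.9344, 1.3764) x2=(-0.5310, -1.0229)
step 9: x0=(0.2319, -0.4513) x1=(-0.9262, 1.3660) x2=(-0.5243, -1.0104)
step 10: x0=(0.2226, -0.4551) x1=(-0.9180, 1.3555) x2=(-0.5174, -0.9979)
step 11: x0=(0.2131, -0.4589) x1=(-0.9097, 1.3451) x2=(-0.5103, -0.9852)
step 12: x0=(0.2035, -0.4629) x1=(-0.9014, 1.3346) x2=(-0.5031, -0.9725)
step 13: x0=(0.1937, -0.4669) x1=(-0.8932, 1.3242) x2=(-0.4956, -0.9597)
step 14: x0=(0.1837, -0.4710) x1=(-0.8849, 1.3137) x2=(-0.4880, -0.9467)
step 15: x0=(0.1736, -0.4752) x1=(-0.8766, 1.3033) x2=(-0.4802, -0.9337)
step 16: x0=(0.1632, -0.4795) x1=(-0.8683, 1.2928) x2=(-0.4721, -0.9205)
step 17: x0=(0.1526, -0.4839) x1=(-0.8600, 1.2823) x2=(-0.4638, -0.9072)
step 18: x0=(0.1418, -0.4884) x1=(-0.8517, 1.2719) x2=(-0.4552, -0.8937)
step 19: x0=(0.1308, -0.4930) x1=(-0.8434, 1.2614) x2=(-0.4464, -0.8801)
step 20: x0=(0.1195, -0.4978) x1=(-0.8350, 1.2510) x2=(-0.4372, -0.8664)
step 21: x0=(0.1079, -0.5027) x1=(-0.8267, 1.2405) x2=(-0.4278, -0.8524)
step 22: x0=(0.0960, -0.5078) x1=(-0.8184, 1.2300) x2=(-0.4179, -0.8383)
step 23: x0=(0.0838, -0.5130) x1=(-0.8100, 1.2196) x2=(-0.4077, -0.8240)
step 24: x0=(0.0712, -0.5184) x1=(-0.8016, 1.2091) x2=(-0.3971, -0.8094)
step 25: x0=(0.0582, -0.5241) x1=(-0.7933, 1.1986) x2=(-0.3860, -0.7946)
step 26: x0=(0.0447, -0.5300) x1=(-0.7849, 1.1882) x2=(-0.3743, -0.7795)
step 27: x0=(0.0307, -0.5361) x1=(-0.7765, 1.1777) x2=(-0.3620, -0.7641)
step 28: x0=(0.0161, -0.5426) x1=(-0.7681, 1.1672) x2=(-0.3490, -0.7483)
step 29: x0=(0.0008, -0.5494) x1=(-0.7597, 1.1568) x2=(-0.3351, -0.7320)
step 30: x0=(-0.0154, -0.5566) x1=(-0.7513, 1.1463) x2=(-0.3202, -0.7153)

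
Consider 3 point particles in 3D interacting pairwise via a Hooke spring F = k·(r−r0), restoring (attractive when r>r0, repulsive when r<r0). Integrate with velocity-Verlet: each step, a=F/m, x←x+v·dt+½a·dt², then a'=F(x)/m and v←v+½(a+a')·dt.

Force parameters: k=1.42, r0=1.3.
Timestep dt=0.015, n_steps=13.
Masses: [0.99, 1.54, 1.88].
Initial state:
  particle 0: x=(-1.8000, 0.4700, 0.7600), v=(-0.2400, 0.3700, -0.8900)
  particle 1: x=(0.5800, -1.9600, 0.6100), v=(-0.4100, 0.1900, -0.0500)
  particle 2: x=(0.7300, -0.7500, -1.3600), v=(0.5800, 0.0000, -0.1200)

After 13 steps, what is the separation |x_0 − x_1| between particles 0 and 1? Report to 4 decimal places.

step 0: x0=(-1.8000, 0.4700, 0.7600) x1=(0.5800, -1.9600, 0.6100) x2=(0.7300, -0.7500, -1.3600)
step 1: x0=(-1.8031, 0.4752, 0.7464) x1=(0.5737, -1.9569, 0.6092) x2=(0.7386, -0.7500, -1.3616)
step 2: x0=(-1.8052, 0.4796, 0.7324) x1=(0.5671, -1.9535, 0.6082) x2=(0.7468, -0.7499, -1.3629)
step 3: x0=(-1.8063, 0.4833, 0.7179) x1=(0.5602, -1.9496, 0.6070) x2=(0.7548, -0.7498, -1.3637)
step 4: x0=(-1.8065, 0.4863, 0.7030) x1=(0.5531, -1.9452, 0.6057) x2=(0.7625, -0.7497, -1.3642)
step 5: x0=(-1.8056, 0.4886, 0.6876) x1=(0.5456, -1.9405, 0.6042) x2=(0.7699, -0.7495, -1.3643)
step 6: x0=(-1.8037, 0.4901, 0.6718) x1=(0.5379, -1.9353, 0.6026) x2=(0.7770, -0.7492, -1.3641)
step 7: x0=(-1.8009, 0.4908, 0.6555) x1=(0.5299, -1.9297, 0.6007) x2=(0.7839, -0.7490, -1.3635)
step 8: x0=(-1.7971, 0.4909, 0.6389) x1=(0.5217, -1.9237, 0.5987) x2=(0.7904, -0.7486, -1.3626)
step 9: x0=(-1.7923, 0.4902, 0.6218) x1=(0.5131, -1.9173, 0.5966) x2=(0.7966, -0.7483, -1.3612)
step 10: x0=(-1.7865, 0.4888, 0.6043) x1=(0.5043, -1.9105, 0.5942) x2=(0.8025, -0.7479, -1.3596)
step 11: x0=(-1.7797, 0.4867, 0.5865) x1=(0.4952, -1.9033, 0.5917) x2=(0.8082, -0.7474, -1.3575)
step 12: x0=(-1.7720, 0.4838, 0.5682) x1=(0.4859, -1.8957, 0.5890) x2=(0.8135, -0.7469, -1.3551)
step 13: x0=(-1.7633, 0.4803, 0.5495) x1=(0.4763, -1.8876, 0.5862) x2=(0.8186, -0.7463, -1.3524)

3.2595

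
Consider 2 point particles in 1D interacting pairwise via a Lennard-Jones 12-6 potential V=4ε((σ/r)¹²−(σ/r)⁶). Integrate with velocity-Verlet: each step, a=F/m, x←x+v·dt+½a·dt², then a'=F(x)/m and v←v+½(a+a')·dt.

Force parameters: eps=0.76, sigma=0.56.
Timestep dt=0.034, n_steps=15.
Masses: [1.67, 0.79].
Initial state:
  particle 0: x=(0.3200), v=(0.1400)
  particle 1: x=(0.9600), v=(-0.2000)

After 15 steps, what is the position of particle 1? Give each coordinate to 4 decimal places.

step 0: x0=(0.3200) x1=(0.9600)
step 1: x0=(0.3252) x1=(0.9522)
step 2: x0=(0.3303) x1=(0.9448)
step 3: x0=(0.3336) x1=(0.9410)
step 4: x0=(0.3341) x1=(0.9433)
step 5: x0=(0.3319) x1=(0.9511)
step 6: x0=(0.3287) x1=(0.9611)
step 7: x0=(0.3259) x1=(0.9704)
step 8: x0=(0.3242) x1=(0.9772)
step 9: x0=(0.3241) x1=(0.9807)
step 10: x0=(0.3257) x1=(0.9806)
step 11: x0=(0.3290) x1=(0.9769)
step 12: x0=(0.3336) x1=(0.9705)
step 13: x0=(0.3389) x1=(0.9625)
step 14: x0=(0.3436) x1=(0.9557)
step 15: x0=(0.3463) x1=(0.9533)

(0.9533)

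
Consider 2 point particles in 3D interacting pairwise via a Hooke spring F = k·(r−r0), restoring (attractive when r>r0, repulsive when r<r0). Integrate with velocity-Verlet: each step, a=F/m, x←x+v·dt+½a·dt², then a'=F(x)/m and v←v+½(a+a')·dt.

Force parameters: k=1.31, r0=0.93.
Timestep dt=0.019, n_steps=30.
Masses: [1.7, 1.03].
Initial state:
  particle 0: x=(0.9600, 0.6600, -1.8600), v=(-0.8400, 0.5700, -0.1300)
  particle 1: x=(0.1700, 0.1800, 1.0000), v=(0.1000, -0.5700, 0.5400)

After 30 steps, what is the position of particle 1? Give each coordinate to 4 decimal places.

(0.3108, -0.0487, 0.8966)

step 0: x0=(0.9600, 0.6600, -1.8600) x1=(0.1700, 0.1800, 1.0000)
step 1: x0=(0.9440, 0.6708, -1.8622) x1=(0.1720, 0.1692, 1.0098)
step 2: x0=(0.9278, 0.6815, -1.8638) x1=(0.1743, 0.1587, 1.0187)
step 3: x0=(0.9115, 0.6921, -1.8649) x1=(0.1768, 0.1482, 1.0267)
step 4: x0=(0.8950, 0.7025, -1.8655) x1=(0.1795, 0.1380, 1.0337)
step 5: x0=(0.8784, 0.7129, -1.8654) x1=(0.1825, 0.1279, 1.0399)
step 6: x0=(0.8616, 0.7232, -1.8648) x1=(0.1857, 0.1180, 1.0451)
step 7: x0=(0.8448, 0.7333, -1.8637) x1=(0.1891, 0.1083, 1.0494)
step 8: x0=(0.8277, 0.7433, -1.8620) x1=(0.1927, 0.0988, 1.0527)
step 9: x0=(0.8106, 0.7532, -1.8597) x1=(0.1966, 0.0895, 1.0551)
step 10: x0=(0.7934, 0.7630, -1.8568) x1=(0.2006, 0.0804, 1.0566)
step 11: x0=(0.7760, 0.7726, -1.8534) x1=(0.2048, 0.0716, 1.0572)
step 12: x0=(0.7586, 0.7821, -1.8495) x1=(0.2092, 0.0629, 1.0568)
step 13: x0=(0.7410, 0.7915, -1.8449) x1=(0.2137, 0.0545, 1.0555)
step 14: x0=(0.7233, 0.8007, -1.8398) x1=(0.2185, 0.0464, 1.0533)
step 15: x0=(0.7055, 0.8098, -1.8342) x1=(0.2234, 0.0384, 1.0501)
step 16: x0=(0.6877, 0.8187, -1.8280) x1=(0.2284, 0.0307, 1.0461)
step 17: x0=(0.6697, 0.8275, -1.8212) x1=(0.2336, 0.0233, 1.0411)
step 18: x0=(0.6517, 0.8361, -1.8139) x1=(0.2389, 0.0161, 1.0352)
step 19: x0=(0.6336, 0.8446, -1.8061) x1=(0.2444, 0.0092, 1.0285)
step 20: x0=(0.6154, 0.8529, -1.7977) x1=(0.2500, 0.0025, 1.0208)
step 21: x0=(0.5971, 0.8610, -1.7887) x1=(0.2557, -0.0038, 1.0122)
step 22: x0=(0.5788, 0.8690, -1.7793) x1=(0.2615, -0.0100, 1.0028)
step 23: x0=(0.5604, 0.8768, -1.7693) x1=(0.2674, -0.0158, 0.9924)
step 24: x0=(0.5419, 0.8844, -1.7587) x1=(0.2734, -0.0214, 0.9813)
step 25: x0=(0.5235, 0.8919, -1.7477) x1=(0.2795, -0.0267, 0.9692)
step 26: x0=(0.5049, 0.8992, -1.7361) x1=(0.2856, -0.0317, 0.9563)
step 27: x0=(0.4863, 0.9063, -1.7241) x1=(0.2918, -0.0364, 0.9426)
step 28: x0=(0.4677, 0.9133, -1.7115) x1=(0.2981, -0.0408, 0.9281)
step 29: x0=(0.4491, 0.9200, -1.6985) x1=(0.3045, -0.0449, 0.9128)
step 30: x0=(0.4304, 0.9266, -1.6850) x1=(0.3108, -0.0487, 0.8966)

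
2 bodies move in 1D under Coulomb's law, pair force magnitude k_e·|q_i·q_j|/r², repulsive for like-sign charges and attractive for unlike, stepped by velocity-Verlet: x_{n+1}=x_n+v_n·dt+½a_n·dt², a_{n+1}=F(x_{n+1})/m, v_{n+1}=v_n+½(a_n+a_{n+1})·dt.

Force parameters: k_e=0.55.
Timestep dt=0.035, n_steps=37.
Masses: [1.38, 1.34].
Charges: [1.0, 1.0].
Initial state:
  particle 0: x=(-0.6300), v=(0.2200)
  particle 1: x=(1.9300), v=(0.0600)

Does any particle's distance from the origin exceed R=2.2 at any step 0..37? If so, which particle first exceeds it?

step 0: x0=(-0.6300) x1=(1.9300)
step 1: x0=(-0.6223) x1=(1.9321)
step 2: x0=(-0.6147) x1=(1.9344)
step 3: x0=(-0.6072) x1=(1.9366)
step 4: x0=(-0.5998) x1=(1.9390)
step 5: x0=(-0.5924) x1=(1.9415)
step 6: x0=(-0.5852) x1=(1.9440)
step 7: x0=(-0.5779) x1=(1.9466)
step 8: x0=(-0.5708) x1=(1.9493)
step 9: x0=(-0.5638) x1=(1.9520)
step 10: x0=(-0.5568) x1=(1.9549)
step 11: x0=(-0.5499) x1=(1.9578)
step 12: x0=(-0.5431) x1=(1.9608)
step 13: x0=(-0.5363) x1=(1.9639)
step 14: x0=(-0.5296) x1=(1.9671)
step 15: x0=(-0.5230) x1=(1.9703)
step 16: x0=(-0.5165) x1=(1.9736)
step 17: x0=(-0.5101) x1=(1.9770)
step 18: x0=(-0.5038) x1=(1.9805)
step 19: x0=(-0.4975) x1=(1.9841)
step 20: x0=(-0.4913) x1=(1.9877)
step 21: x0=(-0.4852) x1=(1.9915)
step 22: x0=(-0.4791) x1=(1.9953)
step 23: x0=(-0.4732) x1=(1.9992)
step 24: x0=(-0.4673) x1=(2.0032)
step 25: x0=(-0.4615) x1=(2.0072)
step 26: x0=(-0.4558) x1=(2.0114)
step 27: x0=(-0.4502) x1=(2.0156)
step 28: x0=(-0.4446) x1=(2.0199)
step 29: x0=(-0.4391) x1=(2.0243)
step 30: x0=(-0.4337) x1=(2.0288)
step 31: x0=(-0.4284) x1=(2.0333)
step 32: x0=(-0.4232) x1=(2.0380)
step 33: x0=(-0.4180) x1=(2.0427)
step 34: x0=(-0.4130) x1=(2.0475)
step 35: x0=(-0.4080) x1=(2.0524)
step 36: x0=(-0.4031) x1=(2.0574)
step 37: x0=(-0.3982) x1=(2.0624)

no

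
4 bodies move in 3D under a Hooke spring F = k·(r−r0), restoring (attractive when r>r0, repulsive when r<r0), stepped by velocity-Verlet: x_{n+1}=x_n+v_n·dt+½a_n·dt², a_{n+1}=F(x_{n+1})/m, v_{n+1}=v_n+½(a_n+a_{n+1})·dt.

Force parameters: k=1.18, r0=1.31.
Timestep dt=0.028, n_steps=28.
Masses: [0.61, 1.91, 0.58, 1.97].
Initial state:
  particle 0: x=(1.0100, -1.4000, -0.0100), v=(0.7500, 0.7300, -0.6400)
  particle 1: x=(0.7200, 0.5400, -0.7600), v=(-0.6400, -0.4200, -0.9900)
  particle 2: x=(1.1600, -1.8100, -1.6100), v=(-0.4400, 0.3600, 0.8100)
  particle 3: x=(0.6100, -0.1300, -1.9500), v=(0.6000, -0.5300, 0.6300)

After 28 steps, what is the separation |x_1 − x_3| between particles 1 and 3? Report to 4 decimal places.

step 0: x0=(1.0100, -1.4000, -0.0100) x1=(0.7200, 0.5400, -0.7600) x2=(1.1600, -1.8100, -1.6100) x3=(0.6100, -0.1300, -1.9500)
step 1: x0=(1.0308, -1.3786, -0.0290) x1=(0.7022, 0.5278, -0.7878) x2=(1.1474, -1.7986, -1.5868) x3=(0.6269, -0.1451, -1.9321)
step 2: x0=(1.0512, -1.3555, -0.0502) x1=(0.6845, 0.5147, -0.8156) x2=(1.1341, -1.7846, -1.5627) x3=(0.6439, -0.1606, -1.9138)
step 3: x0=(1.0712, -1.3308, -0.0733) x1=(0.6670, 0.5007, -0.8434) x2=(1.1204, -1.7681, -1.5377) x3=(0.6611, -0.1765, -1.8951)
step 4: x0=(1.0906, -1.3044, -0.0983) x1=(0.6496, 0.4860, -0.8713) x2=(1.1061, -1.7493, -1.5120) x3=(0.6783, -0.1929, -1.8760)
step 5: x0=(1.1097, -1.2765, -0.1250) x1=(0.6324, 0.4705, -0.8991) x2=(1.0913, -1.7284, -1.4857) x3=(0.6958, -0.2096, -1.8566)
step 6: x0=(1.1282, -1.2472, -0.1533) x1=(0.6154, 0.4543, -0.9269) x2=(1.0762, -1.7053, -1.4590) x3=(0.7133, -0.2267, -1.8370)
step 7: x0=(1.1463, -1.2165, -0.1829) x1=(0.5986, 0.4374, -0.9545) x2=(1.0606, -1.6804, -1.4319) x3=(0.7309, -0.2441, -1.8171)
step 8: x0=(1.1639, -1.1846, -0.2137) x1=(0.5819, 0.4199, -0.9821) x2=(1.0446, -1.6538, -1.4045) x3=(0.7486, -0.2618, -1.7969)
step 9: x0=(1.1811, -1.1515, -0.2455) x1=(0.5654, 0.4019, -1.0096) x2=(1.0283, -1.6256, -1.3769) x3=(0.7664, -0.2798, -1.7767)
step 10: x0=(1.1978, -1.1174, -0.2783) x1=(0.5490, 0.3833, -1.0369) x2=(1.0117, -1.5961, -1.3493) x3=(0.7843, -0.2980, -1.7563)
step 11: x0=(1.2141, -1.0822, -0.3117) x1=(0.5328, 0.3643, -1.0641) x2=(0.9947, -1.5654, -1.3217) x3=(0.8023, -0.3165, -1.7358)
step 12: x0=(1.2301, -1.0461, -0.3457) x1=(0.5167, 0.3449, -1.0911) x2=(0.9774, -1.5337, -1.2942) x3=(0.8203, -0.3351, -1.7153)
step 13: x0=(1.2458, -1.0092, -0.3800) x1=(0.5007, 0.3252, -1.1180) x2=(0.9599, -1.5012, -1.2669) x3=(0.8385, -0.3539, -1.6947)
step 14: x0=(1.2612, -0.9715, -0.4146) x1=(0.4848, 0.3051, -1.1447) x2=(0.9420, -1.4682, -1.2398) x3=(0.8567, -0.3729, -1.6742)
step 15: x0=(1.2765, -0.9330, -0.4492) x1=(0.4689, 0.2849, -1.1713) x2=(0.9237, -1.4347, -1.2130) x3=(0.8750, -0.3919, -1.6537)
step 16: x0=(1.2917, -0.8939, -0.4837) x1=(0.4531, 0.2644, -1.1977) x2=(0.9051, -1.4011, -1.1865) x3=(0.8934, -0.4110, -1.6334)
step 17: x0=(1.3068, -0.8542, -0.5180) x1=(0.4373, 0.2437, -1.2239) x2=(0.8861, -1.3674, -1.1602) x3=(0.9119, -0.4301, -1.6132)
step 18: x0=(1.3221, -0.8140, -0.5520) x1=(0.4216, 0.2230, -1.2500) x2=(0.8666, -1.3340, -1.1343) x3=(0.9305, -0.4493, -1.5931)
step 19: x0=(1.3375, -0.7732, -0.5855) x1=(0.4059, 0.2021, -1.2759) x2=(0.8467, -1.3008, -1.1085) x3=(0.9491, -0.4684, -1.5733)
step 20: x0=(1.3532, -0.7319, -0.6186) x1=(0.3901, 0.1813, -1.3018) x2=(0.8262, -1.2682, -1.0829) x3=(0.9679, -0.4875, -1.5536)
step 21: x0=(1.3693, -0.6901, -0.6510) x1=(0.3743, 0.1604, -1.3275) x2=(0.8051, -1.2361, -1.0574) x3=(0.9867, -0.5065, -1.5343)
step 22: x0=(1.3858, -0.6479, -0.6828) x1=(0.3585, 0.1395, -1.3531) x2=(0.7833, -1.2048, -1.0319) x3=(1.0057, -0.5255, -1.5152)
step 23: x0=(1.4028, -0.6053, -0.7140) x1=(0.3426, 0.1186, -1.3787) x2=(0.7609, -1.1742, -1.0063) x3=(1.0247, -0.5445, -1.4964)
step 24: x0=(1.4204, -0.5622, -0.7445) x1=(0.3266, 0.0978, -1.4042) x2=(0.7377, -1.1445, -0.9806) x3=(1.0439, -0.5633, -1.4779)
step 25: x0=(1.4386, -0.5186, -0.7742) x1=(0.3106, 0.0770, -1.4296) x2=(0.7137, -1.1155, -0.9545) x3=(1.0631, -0.5821, -1.4598)
step 26: x0=(1.4574, -0.4746, -0.8032) x1=(0.2945, 0.0563, -1.4550) x2=(0.6890, -1.0874, -0.9281) x3=(1.0825, -0.6009, -1.4421)
step 27: x0=(1.4769, -0.4301, -0.8315) x1=(0.2784, 0.0357, -1.4804) x2=(0.6634, -1.0601, -0.9012) x3=(1.1019, -0.6196, -1.4248)
step 28: x0=(1.4970, -0.3850, -0.8592) x1=(0.2622, 0.0151, -1.5057) x2=(0.6371, -1.0335, -0.8739) x3=(1.1214, -0.6384, -1.4078)

1.0839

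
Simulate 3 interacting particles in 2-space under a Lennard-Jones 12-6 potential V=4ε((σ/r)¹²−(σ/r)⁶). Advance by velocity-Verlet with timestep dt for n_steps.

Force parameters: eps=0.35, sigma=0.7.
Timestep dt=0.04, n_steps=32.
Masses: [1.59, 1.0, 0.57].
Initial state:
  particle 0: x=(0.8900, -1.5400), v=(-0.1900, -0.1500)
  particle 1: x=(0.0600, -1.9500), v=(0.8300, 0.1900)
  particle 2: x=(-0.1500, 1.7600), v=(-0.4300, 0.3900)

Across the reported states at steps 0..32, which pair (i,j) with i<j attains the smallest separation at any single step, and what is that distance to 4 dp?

pair (0,1), distance 0.6922

step 0: x0=(0.8900, -1.5400) x1=(0.0600, -1.9500) x2=(-0.1500, 1.7600)
step 1: x0=(0.8819, -1.5462) x1=(0.0940, -1.9420) x2=(-0.1672, 1.7756)
step 2: x0=(0.8728, -1.5530) x1=(0.1296, -1.9332) x2=(-0.1844, 1.7912)
step 3: x0=(0.8627, -1.5603) x1=(0.1668, -1.9236) x2=(-0.2016, 1.8068)
step 4: x0=(0.8526, -1.5675) x1=(0.2039, -1.9140) x2=(-0.2188, 1.8224)
step 5: x0=(0.8462, -1.5728) x1=(0.2352, -1.9075) x2=(-0.2360, 1.8380)
step 6: x0=(0.8514, -1.5717) x1=(0.2481, -1.9112) x2=(-0.2532, 1.8536)
step 7: x0=(0.8695, -1.5634) x1=(0.2403, -1.9264) x2=(-0.2704, 1.8692)
step 8: x0=(0.8925, -1.5522) x1=(0.2249, -1.9461) x2=(-0.2876, 1.8848)
step 9: x0=(0.9160, -1.5408) x1=(0.2087, -1.9662) x2=(-0.3048, 1.9004)
step 10: x0=(0.9386, -1.5299) x1=(0.1939, -1.9855) x2=(-0.3220, 1.9160)
step 11: x0=(0.9602, -1.5196) x1=(0.1807, -2.0037) x2=(-0.3392, 1.9316)
step 12: x0=(0.9808, -1.5099) x1=(0.1690, -2.0211) x2=(-0.3564, 1.9472)
step 13: x0=(1.0006, -1.5007) x1=(0.1586, -2.0377) x2=(-0.3736, 1.9627)
step 14: x0=(1.0199, -1.4919) x1=(0.1492, -2.0536) x2=(-0.3908, 1.9783)
step 15: x0=(1.0385, -1.4834) x1=(0.1406, -2.0690) x2=(-0.4080, 1.9939)
step 16: x0=(1.0568, -1.4753) x1=(0.1327, -2.0839) x2=(-0.4252, 2.0095)
step 17: x0=(1.0747, -1.4673) x1=(0.1253, -2.0985) x2=(-0.4424, 2.0251)
step 18: x0=(1.0923, -1.4596) x1=(0.1185, -2.1127) x2=(-0.4596, 2.0407)
step 19: x0=(1.1096, -1.4520) x1=(0.1120, -2.1267) x2=(-0.4768, 2.0563)
step 20: x0=(1.1267, -1.4446) x1=(0.1059, -2.1405) x2=(-0.4940, 2.0719)
step 21: x0=(1.1437, -1.4373) x1=(0.1000, -2.1540) x2=(-0.5112, 2.0875)
step 22: x0=(1.1605, -1.4300) x1=(0.0944, -2.1674) x2=(-0.5284, 2.1031)
step 23: x0=(1.1772, -1.4229) x1=(0.0890, -2.1807) x2=(-0.5456, 2.1187)
step 24: x0=(1.1938, -1.4159) x1=(0.0837, -2.1939) x2=(-0.5628, 2.1342)
step 25: x0=(1.2103, -1.4089) x1=(0.0786, -2.2069) x2=(-0.5800, 2.1498)
step 26: x0=(1.2267, -1.4019) x1=(0.0736, -2.2199) x2=(-0.5972, 2.1654)
step 27: x0=(1.2431, -1.3950) x1=(0.0688, -2.2328) x2=(-0.6144, 2.1810)
step 28: x0=(1.2593, -1.3882) x1=(0.0640, -2.2456) x2=(-0.6315, 2.1966)
step 29: x0=(1.2756, -1.3814) x1=(0.0593, -2.2583) x2=(-0.6487, 2.2122)
step 30: x0=(1.2917, -1.3746) x1=(0.0547, -2.2710) x2=(-0.6659, 2.2278)
step 31: x0=(1.3079, -1.3679) x1=(0.0501, -2.2837) x2=(-0.6831, 2.2434)
step 32: x0=(1.3240, -1.3612) x1=(0.0456, -2.2963) x2=(-0.7003, 2.2590)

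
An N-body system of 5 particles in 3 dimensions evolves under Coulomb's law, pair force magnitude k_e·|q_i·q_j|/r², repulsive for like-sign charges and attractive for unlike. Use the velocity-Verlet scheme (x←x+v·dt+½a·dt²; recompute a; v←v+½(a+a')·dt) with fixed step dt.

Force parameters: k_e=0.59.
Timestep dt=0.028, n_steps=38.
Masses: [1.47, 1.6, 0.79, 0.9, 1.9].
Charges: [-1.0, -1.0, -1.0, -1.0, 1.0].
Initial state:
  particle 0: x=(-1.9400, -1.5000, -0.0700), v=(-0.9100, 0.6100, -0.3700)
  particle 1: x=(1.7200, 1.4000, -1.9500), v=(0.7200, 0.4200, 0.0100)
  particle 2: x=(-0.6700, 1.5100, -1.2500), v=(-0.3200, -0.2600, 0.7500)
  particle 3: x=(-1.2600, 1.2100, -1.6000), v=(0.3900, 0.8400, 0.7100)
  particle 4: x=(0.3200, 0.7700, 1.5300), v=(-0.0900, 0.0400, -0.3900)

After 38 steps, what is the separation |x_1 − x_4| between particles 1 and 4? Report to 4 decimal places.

step 0: x0=(-1.9400, -1.5000, -0.0700) x1=(1.7200, 1.4000, -1.9500) x2=(-0.6700, 1.5100, -1.2500) x3=(-1.2600, 1.2100, -1.6000) x4=(0.3200, 0.7700, 1.5300)
step 1: x0=(-1.9655, -1.4829, -0.0803) x1=(1.7402, 1.4118, -1.9497) x2=(-0.6786, 1.5029, -1.2287) x3=(-1.2495, 1.2334, -1.5803) x4=(0.3175, 0.7711, 1.5190)
step 2: x0=(-1.9910, -1.4659, -0.0906) x1=(1.7605, 1.4235, -1.9494) x2=(-0.6863, 1.4963, -1.2068) x3=(-1.2397, 1.2564, -1.5611) x4=(0.3149, 0.7722, 1.5080)
step 3: x0=(-2.0165, -1.4489, -0.1009) x1=(1.7808, 1.4353, -1.9492) x2=(-0.6931, 1.4902, -1.1843) x3=(-1.2308, 1.2791, -1.5424) x4=(0.3123, 0.7734, 1.4969)
step 4: x0=(-2.0420, -1.4320, -0.1111) x1=(1.8012, 1.4471, -1.9489) x2=(-0.6990, 1.4844, -1.1610) x3=(-1.2228, 1.3015, -1.5243) x4=(0.3097, 0.7745, 1.4858)
step 5: x0=(-2.0675, -1.4151, -0.1213) x1=(1.8217, 1.4588, -1.9486) x2=(-0.7039, 1.4791, -1.1368) x3=(-1.2158, 1.3235, -1.5067) x4=(0.3071, 0.7756, 1.4746)
step 6: x0=(-2.0931, -1.3983, -0.1315) x1=(1.8423, 1.4706, -1.9484) x2=(-0.7077, 1.4741, -1.1119) x3=(-1.2097, 1.3454, -1.4899) x4=(0.3044, 0.7767, 1.4633)
step 7: x0=(-2.1186, -1.3815, -0.1416) x1=(1.8629, 1.4824, -1.9481) x2=(-0.7104, 1.4694, -1.0860) x3=(-1.2047, 1.3670, -1.4737) x4=(0.3018, 0.7779, 1.4519)
step 8: x0=(-2.1442, -1.3647, -0.1517) x1=(1.8836, 1.4942, -1.9478) x2=(-0.7120, 1.4650, -1.0592) x3=(-1.2006, 1.3885, -1.4583) x4=(0.2991, 0.7790, 1.4405)
step 9: x0=(-2.1698, -1.3480, -0.1617) x1=(1.9044, 1.5060, -1.9476) x2=(-0.7126, 1.4608, -1.0313) x3=(-1.1975, 1.4098, -1.4437) x4=(0.2963, 0.7801, 1.4290)
step 10: x0=(-2.1954, -1.3313, -0.1717) x1=(1.9252, 1.5178, -1.9473) x2=(-0.7120, 1.4567, -1.0025) x3=(-1.1954, 1.4311, -1.4298) x4=(0.2936, 0.7813, 1.4174)
step 11: x0=(-2.2210, -1.3147, -0.1817) x1=(1.9461, 1.5296, -1.9471) x2=(-0.7104, 1.4527, -0.9727) x3=(-1.1943, 1.4523, -1.4168) x4=(0.2908, 0.7824, 1.4058)
step 12: x0=(-2.2466, -1.2981, -0.1916) x1=(1.9670, 1.5414, -1.9468) x2=(-0.7079, 1.4488, -0.9418) x3=(-1.1940, 1.4736, -1.4045) x4=(0.2880, 0.7836, 1.3941)
step 13: x0=(-2.2723, -1.2815, -0.2015) x1=(1.9881, 1.5532, -1.9466) x2=(-0.7044, 1.4448, -0.9100) x3=(-1.1946, 1.4949, -1.3929) x4=(0.2851, 0.7847, 1.3823)
step 14: x0=(-2.2979, -1.2650, -0.2114) x1=(2.0091, 1.5650, -1.9464) x2=(-0.7000, 1.4407, -0.8772) x3=(-1.1959, 1.5164, -1.3821) x4=(0.2822, 0.7859, 1.3704)
step 15: x0=(-2.3236, -1.2486, -0.2213) x1=(2.0302, 1.5768, -1.9461) x2=(-0.6948, 1.4365, -0.8435) x3=(-1.1980, 1.5380, -1.3720) x4=(0.2793, 0.7871, 1.3585)
step 16: x0=(-2.3493, -1.2322, -0.2311) x1=(2.0514, 1.5886, -1.9459) x2=(-0.6889, 1.4323, -0.8089) x3=(-1.2007, 1.5598, -1.3625) x4=(0.2764, 0.7882, 1.3465)
step 17: x0=(-2.3750, -1.2158, -0.2409) x1=(2.0727, 1.6004, -1.9457) x2=(-0.6824, 1.4278, -0.7735) x3=(-1.2040, 1.5817, -1.3537) x4=(0.2734, 0.7894, 1.3344)
step 18: x0=(-2.4008, -1.1995, -0.2506) x1=(2.0940, 1.6122, -1.9454) x2=(-0.6751, 1.4232, -0.7374) x3=(-1.2078, 1.6038, -1.3453) x4=(0.2704, 0.7906, 1.3222)
step 19: x0=(-2.4265, -1.1832, -0.2604) x1=(2.1153, 1.6240, -1.9452) x2=(-0.6674, 1.4185, -0.7004) x3=(-1.2121, 1.6261, -1.3375) x4=(0.2674, 0.7919, 1.3099)
step 20: x0=(-2.4523, -1.1670, -0.2701) x1=(2.1367, 1.6359, -1.9450) x2=(-0.6591, 1.4135, -0.6628) x3=(-1.2169, 1.6487, -1.3302) x4=(0.2643, 0.7931, 1.2976)
step 21: x0=(-2.4781, -1.1508, -0.2797) x1=(2.1581, 1.6477, -1.9448) x2=(-0.6503, 1.4084, -0.6246) x3=(-1.2220, 1.6714, -1.3233) x4=(0.2612, 0.7943, 1.2852)
step 22: x0=(-2.5039, -1.1346, -0.2894) x1=(2.1796, 1.6595, -1.9445) x2=(-0.6411, 1.4031, -0.5857) x3=(-1.2275, 1.6943, -1.3168) x4=(0.2580, 0.7956, 1.2727)
step 23: x0=(-2.5297, -1.1185, -0.2990) x1=(2.2012, 1.6713, -1.9443) x2=(-0.6316, 1.3976, -0.5463) x3=(-1.2334, 1.7173, -1.3106) x4=(0.2549, 0.7969, 1.2601)
step 24: x0=(-2.5556, -1.1025, -0.3086) x1=(2.2227, 1.6832, -1.9441) x2=(-0.6216, 1.3920, -0.5063) x3=(-1.2395, 1.7406, -1.3048) x4=(0.2516, 0.7982, 1.2474)
step 25: x0=(-2.5815, -1.0864, -0.3182) x1=(2.2444, 1.6950, -1.9439) x2=(-0.6113, 1.3862, -0.4657) x3=(-1.2458, 1.7640, -1.2993) x4=(0.2484, 0.7995, 1.2346)
step 26: x0=(-2.6074, -1.0705, -0.3278) x1=(2.2661, 1.7068, -1.9437) x2=(-0.6007, 1.3802, -0.4247) x3=(-1.2524, 1.7876, -1.2941) x4=(0.2450, 0.8008, 1.2217)
step 27: x0=(-2.6333, -1.0545, -0.3373) x1=(2.2878, 1.7187, -1.9435) x2=(-0.5898, 1.3741, -0.3832) x3=(-1.2592, 1.8114, -1.2891) x4=(0.2417, 0.8022, 1.2088)
step 28: x0=(-2.6592, -1.0386, -0.3468) x1=(2.3095, 1.7305, -1.9433) x2=(-0.5786, 1.3678, -0.3412) x3=(-1.2662, 1.8353, -1.2843) x4=(0.2383, 0.8035, 1.1957)
step 29: x0=(-2.6852, -1.0228, -0.3563) x1=(2.3313, 1.7423, -1.9431) x2=(-0.5671, 1.3613, -0.2988) x3=(-1.2734, 1.8593, -1.2798) x4=(0.2348, 0.8049, 1.1825)
step 30: x0=(-2.7112, -1.0070, -0.3658) x1=(2.3532, 1.7542, -1.9429) x2=(-0.5554, 1.3547, -0.2559) x3=(-1.2807, 1.8835, -1.2754) x4=(0.2313, 0.8064, 1.1693)
step 31: x0=(-2.7372, -0.9912, -0.3753) x1=(2.3750, 1.7660, -1.9428) x2=(-0.5434, 1.3480, -0.2126) x3=(-1.2881, 1.9079, -1.2712) x4=(0.2278, 0.8078, 1.1559)
step 32: x0=(-2.7632, -0.9755, -0.3847) x1=(2.3970, 1.7779, -1.9426) x2=(-0.5312, 1.3411, -0.1689) x3=(-1.2957, 1.9323, -1.2671) x4=(0.2241, 0.8093, 1.1424)
step 33: x0=(-2.7893, -0.9598, -0.3941) x1=(2.4189, 1.7897, -1.9424) x2=(-0.5187, 1.3341, -0.1247) x3=(-1.3034, 1.9569, -1.2632) x4=(0.2205, 0.8109, 1.1288)
step 34: x0=(-2.8154, -0.9442, -0.4035) x1=(2.4409, 1.8015, -1.9422) x2=(-0.5059, 1.3269, -0.0802) x3=(-1.3112, 1.9815, -1.2595) x4=(0.2167, 0.8125, 1.1151)
step 35: x0=(-2.8415, -0.9285, -0.4129) x1=(2.4629, 1.8134, -1.9420) x2=(-0.4930, 1.3195, -0.0352) x3=(-1.3191, 2.0063, -1.2558) x4=(0.2129, 0.8141, 1.1012)
step 36: x0=(-2.8676, -0.9130, -0.4223) x1=(2.4850, 1.8252, -1.9419) x2=(-0.4797, 1.3120, 0.0102) x3=(-1.3271, 2.0312, -1.2523) x4=(0.2090, 0.8158, 1.0872)
step 37: x0=(-2.8938, -0.8974, -0.4317) x1=(2.5071, 1.8371, -1.9417) x2=(-0.4662, 1.3043, 0.0561) x3=(-1.3351, 2.0561, -1.2488) x4=(0.2050, 0.8175, 1.0731)
step 38: x0=(-2.9200, -0.8819, -0.4411) x1=(2.5292, 1.8489, -1.9415) x2=(-0.4524, 1.2964, 0.1024) x3=(-1.3433, 2.0812, -1.2455) x4=(0.2010, 0.8193, 1.0588)

3.9348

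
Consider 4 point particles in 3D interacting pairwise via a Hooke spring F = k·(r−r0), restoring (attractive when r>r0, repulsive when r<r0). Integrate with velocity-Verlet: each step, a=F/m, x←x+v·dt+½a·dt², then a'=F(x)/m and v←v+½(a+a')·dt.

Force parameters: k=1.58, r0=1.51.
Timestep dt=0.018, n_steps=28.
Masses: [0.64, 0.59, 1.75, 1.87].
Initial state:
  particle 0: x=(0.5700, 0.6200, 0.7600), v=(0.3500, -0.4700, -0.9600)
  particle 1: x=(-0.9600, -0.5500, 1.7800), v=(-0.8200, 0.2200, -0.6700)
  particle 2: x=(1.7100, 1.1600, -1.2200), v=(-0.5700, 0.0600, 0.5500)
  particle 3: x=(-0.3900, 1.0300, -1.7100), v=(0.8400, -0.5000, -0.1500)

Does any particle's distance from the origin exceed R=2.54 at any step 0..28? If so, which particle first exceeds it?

step 0: x0=(0.5700, 0.6200, 0.7600) x1=(-0.9600, -0.5500, 1.7800) x2=(1.7100, 1.1600, -1.2200) x3=(-0.3900, 1.0300, -1.7100)
step 1: x0=(0.5761, 0.6115, 0.7421) x1=(-0.9736, -0.5450, 1.7660) x2=(1.6993, 1.1609, -1.2097) x3=(-0.3748, 1.0208, -1.7122)
step 2: x0=(0.5818, 0.6031, 0.7231) x1=(-0.9850, -0.5379, 1.7483) x2=(1.6879, 1.1614, -1.1987) x3=(-0.3594, 1.0114, -1.7136)
step 3: x0=(0.5871, 0.5947, 0.7030) x1=(-0.9942, -0.5286, 1.7267) x2=(1.6756, 1.1615, -1.1870) x3=(-0.3438, 1.0017, -1.7140)
step 4: x0=(0.5920, 0.5862, 0.6818) x1=(-1.0011, -0.5174, 1.7015) x2=(1.6626, 1.1612, -1.1746) x3=(-0.3281, 0.9916, -1.7135)
step 5: x0=(0.5964, 0.5778, 0.6596) x1=(-1.0056, -0.5041, 1.6725) x2=(1.6488, 1.1605, -1.1616) x3=(-0.3122, 0.9813, -1.7122)
step 6: x0=(0.6004, 0.5694, 0.6365) x1=(-1.0080, -0.4888, 1.6400) x2=(1.6342, 1.1594, -1.1479) x3=(-0.2963, 0.9707, -1.7100)
step 7: x0=(0.6040, 0.5610, 0.6123) x1=(-1.0080, -0.4716, 1.6039) x2=(1.6190, 1.1580, -1.1335) x3=(-0.2802, 0.9599, -1.7069)
step 8: x0=(0.6071, 0.5526, 0.5873) x1=(-1.0059, -0.4525, 1.5644) x2=(1.6030, 1.1562, -1.1185) x3=(-0.2639, 0.9487, -1.7031)
step 9: x0=(0.6098, 0.5442, 0.5614) x1=(-1.0015, -0.4315, 1.5215) x2=(1.5863, 1.1541, -1.1030) x3=(-0.2476, 0.9374, -1.6984)
step 10: x0=(0.6121, 0.5359, 0.5347) x1=(-0.9949, -0.4087, 1.4753) x2=(1.5690, 1.1516, -1.0868) x3=(-0.2312, 0.9257, -1.6929)
step 11: x0=(0.6139, 0.5276, 0.5073) x1=(-0.9862, -0.3843, 1.4260) x2=(1.5510, 1.1487, -1.0702) x3=(-0.2148, 0.9139, -1.6867)
step 12: x0=(0.6153, 0.5193, 0.4791) x1=(-0.9755, -0.3581, 1.3736) x2=(1.5325, 1.1456, -1.0530) x3=(-0.1983, 0.9018, -1.6798)
step 13: x0=(0.6163, 0.5110, 0.4503) x1=(-0.9626, -0.3304, 1.3182) x2=(1.5133, 1.1421, -1.0354) x3=(-0.1817, 0.8895, -1.6721)
step 14: x0=(0.6169, 0.5028, 0.4208) x1=(-0.9478, -0.3012, 1.2601) x2=(1.4936, 1.1383, -1.0173) x3=(-0.1651, 0.8770, -1.6638)
step 15: x0=(0.6172, 0.4946, 0.3907) x1=(-0.9311, -0.2705, 1.1993) x2=(1.4733, 1.1342, -0.9987) x3=(-0.1485, 0.8643, -1.6548)
step 16: x0=(0.6171, 0.4864, 0.3601) x1=(-0.9126, -0.2385, 1.1359) x2=(1.4525, 1.1299, -0.9798) x3=(-0.1318, 0.8514, -1.6452)
step 17: x0=(0.6166, 0.4783, 0.3290) x1=(-0.8923, -0.2052, 1.0702) x2=(1.4312, 1.1253, -0.9605) x3=(-0.1151, 0.8384, -1.6350)
step 18: x0=(0.6158, 0.4703, 0.2974) x1=(-0.8703, -0.1707, 1.0022) x2=(1.4095, 1.1204, -0.9408) x3=(-0.0985, 0.8252, -1.6243)
step 19: x0=(0.6148, 0.4622, 0.2655) x1=(-0.8468, -0.1351, 0.9321) x2=(1.3874, 1.1154, -0.9209) x3=(-0.0818, 0.8118, -1.6131)
step 20: x0=(0.6135, 0.4542, 0.2332) x1=(-0.8218, -0.0985, 0.8600) x2=(1.3649, 1.1101, -0.9007) x3=(-0.0652, 0.7983, -1.6014)
step 21: x0=(0.6119, 0.4462, 0.2005) x1=(-0.7954, -0.0610, 0.7862) x2=(1.3420, 1.1046, -0.8802) x3=(-0.0485, 0.7847, -1.5892)
step 22: x0=(0.6101, 0.4382, 0.1677) x1=(-0.7678, -0.0227, 0.7108) x2=(1.3189, 1.0990, -0.8595) x3=(-0.0319, 0.7709, -1.5767)
step 23: x0=(0.6082, 0.4303, 0.1346) x1=(-0.7391, 0.0164, 0.6340) x2=(1.2954, 1.0933, -0.8386) x3=(-0.0154, 0.7571, -1.5638)
step 24: x0=(0.6061, 0.4223, 0.1013) x1=(-0.7093, 0.0562, 0.5558) x2=(1.2717, 1.0874, -0.8176) x3=(0.0012, 0.7431, -1.5506)
step 25: x0=(0.6040, 0.4143, 0.0680) x1=(-0.6786, 0.0965, 0.4765) x2=(1.2477, 1.0814, -0.7964) x3=(0.0176, 0.7291, -1.5371)
step 26: x0=(0.6017, 0.4063, 0.0345) x1=(-0.6472, 0.1373, 0.3963) x2=(1.2236, 1.0753, -0.7752) x3=(0.0341, 0.7150, -1.5234)
step 27: x0=(0.5995, 0.3982, 0.0011) x1=(-0.6152, 0.1785, 0.3152) x2=(1.1994, 1.0692, -0.7538) x3=(0.0505, 0.7009, -1.5095)
step 28: x0=(0.5972, 0.3900, -0.0323) x1=(-0.5826, 0.2201, 0.2335) x2=(1.1750, 1.0631, -0.7324) x3=(0.0668, 0.6867, -1.4955)

no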